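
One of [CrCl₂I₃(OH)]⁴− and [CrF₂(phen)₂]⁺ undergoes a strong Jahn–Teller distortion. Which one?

[CrCl₂I₃(OH)]⁴−

[CrCl₂I₃(OH)]⁴−: Ligand charges: each chloride is −1; each iodide is −1; each hydroxide is −1. With an overall charge of −4 the chromium centre must be in the +2 oxidation state. Chromium is a group-6 element; Cr(II) is therefore d⁴. Chloride, hydroxide, and iodide are weak-field ligands for a first-row metal, so the complex is high-spin. The t₂g³e_g¹ (high-spin) configuration has an unevenly filled e_g set; the Jahn–Teller theorem predicts a tetragonal distortion (typically axial elongation) to lift the degeneracy.
[CrF₂(phen)₂]⁺: Summing ligand charges against the +1 overall charge gives an oxidation state of +3 for chromium. Cr sits in group 6, so the d-electron count is 6 − 3 = 3. The d³ configuration leaves the e_g set evenly filled (or empty) — no strong Jahn–Teller driving force.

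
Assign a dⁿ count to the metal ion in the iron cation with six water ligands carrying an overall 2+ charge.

Ligand charges: water is neutral. With an overall charge of +2 the iron centre must be in the +2 oxidation state.
Iron is a group-8 element; Fe(II) is therefore d⁶.

d⁶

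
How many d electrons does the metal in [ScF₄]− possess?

Summing ligand charges against the −1 overall charge gives an oxidation state of +3 for scandium.
Sc sits in group 3, so the d-electron count is 3 − 3 = 0.

d⁰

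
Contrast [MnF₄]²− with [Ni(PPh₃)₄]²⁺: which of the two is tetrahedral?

For [MnF₄]²−: Summing ligand charges against the −2 overall charge gives an oxidation state of +2 for manganese. Mn sits in group 7, so the d-electron count is 7 − 2 = 5. A high-spin d⁵ ion has zero CFSE in either geometry, so four ligands adopt the sterically favoured tetrahedral geometry. → tetrahedral.
For [Ni(PPh₃)₄]²⁺: Ligand charges: triphenylphosphine is neutral. With an overall charge of +2 the nickel centre must be in the +2 oxidation state. Ni sits in group 10, so the d-electron count is 10 − 2 = 8. Triphenylphosphine is a strong-field ligand (high in the spectrochemical series). A 3d d⁸ ion with strong-field ligands gains enough CFSE to favour square planar over tetrahedral. → square planar.

[MnF₄]²−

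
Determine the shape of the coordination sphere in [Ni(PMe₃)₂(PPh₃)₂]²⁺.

square planar

Summing ligand charges against the +2 overall charge gives an oxidation state of +2 for nickel.
Group 10 minus oxidation state 2 gives a d⁸ configuration.
With 4 monodentate ligands the coordination number is 4.
Trimethylphosphine and triphenylphosphine are strong-field ligands (high in the spectrochemical series).
A 3d d⁸ ion with strong-field ligands gains enough CFSE to favour square planar over tetrahedral.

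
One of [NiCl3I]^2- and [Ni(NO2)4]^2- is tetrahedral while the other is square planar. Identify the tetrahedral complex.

[NiCl3I]^2-

For [NiCl3I]^2-: Ligand charges: each chloride is −1; each iodide is −1. With an overall charge of −2 the nickel centre must be in the +2 oxidation state. Nickel is a group-10 element; Ni(II) is therefore d⁸. Chloride and iodide are weak-field ligands. With weak-field ligands the CFSE gain from square planar is small, so a 3d d⁸ ion takes the sterically preferred tetrahedral geometry. → tetrahedral.
For [Ni(NO2)4]^2-: Each nitro (N-bound nitrite) is −1; balancing the −2 overall charge requires Ni(II). Ni sits in group 10, so the d-electron count is 10 − 2 = 8. Nitro (N-bound nitrite) is a strong-field ligand (high in the spectrochemical series). A 3d d⁸ ion with strong-field ligands gains enough CFSE to favour square planar over tetrahedral. → square planar.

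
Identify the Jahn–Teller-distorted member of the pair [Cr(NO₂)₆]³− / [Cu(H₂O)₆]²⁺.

[Cu(H₂O)₆]²⁺

[Cr(NO₂)₆]³−: Summing ligand charges against the −3 overall charge gives an oxidation state of +3 for chromium. Group 6 minus oxidation state 3 gives a d³ configuration. The d³ configuration leaves the e_g set evenly filled (or empty) — no strong Jahn–Teller driving force.
[Cu(H₂O)₆]²⁺: Water is neutral; balancing the +2 overall charge requires Cu(II). Cu sits in group 11, so the d-electron count is 11 − 2 = 9. The t₂g⁶e_g³ configuration has an unevenly filled e_g set; the Jahn–Teller theorem predicts a tetragonal distortion (typically axial elongation) to lift the degeneracy.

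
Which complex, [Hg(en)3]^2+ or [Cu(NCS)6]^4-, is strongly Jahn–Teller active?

[Hg(en)3]^2+: Ethylenediamine is neutral; balancing the +2 overall charge requires Hg(II). Hg sits in group 12, so the d-electron count is 12 − 2 = 10. The d¹⁰ configuration leaves the e_g set evenly filled (or empty) — no strong Jahn–Teller driving force.
[Cu(NCS)6]^4-: Ligand charges: each isothiocyanate is −1. With an overall charge of −4 the copper centre must be in the +2 oxidation state. Group 11 minus oxidation state 2 gives a d⁹ configuration. The t₂g⁶e_g³ configuration has an unevenly filled e_g set; the Jahn–Teller theorem predicts a tetragonal distortion (typically axial elongation) to lift the degeneracy.

[Cu(NCS)6]^4-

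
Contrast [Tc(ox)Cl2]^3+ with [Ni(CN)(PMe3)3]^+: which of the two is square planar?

For [Tc(ox)Cl2]^3+: Each oxalate is −2; each chloride is −1; balancing the +3 overall charge requires Tc(VII). Technetium is a group-7 element; Tc(VII) is therefore d⁰. A d⁰ ion has no crystal-field stabilisation preference between square planar and tetrahedral, so four ligands adopt the sterically favoured tetrahedral geometry. → tetrahedral.
For [Ni(CN)(PMe3)3]^+: Each cyanide is −1; trimethylphosphine is neutral; balancing the +1 overall charge requires Ni(II). Nickel is a group-10 element; Ni(II) is therefore d⁸. Cyanide and trimethylphosphine are strong-field ligands (high in the spectrochemical series). A 3d d⁸ ion with strong-field ligands gains enough CFSE to favour square planar over tetrahedral. → square planar.

[Ni(CN)(PMe3)3]^+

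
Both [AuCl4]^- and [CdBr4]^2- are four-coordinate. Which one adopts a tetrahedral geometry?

[CdBr4]^2-

For [AuCl4]^-: Each chloride is −1; balancing the −1 overall charge requires Au(III). Group 11 minus oxidation state 3 gives a d⁸ configuration. A 5d d⁸ ion has a large crystal-field splitting; square planar leaves the high-energy d_{x²−y²} orbital empty and maximises CFSE. → square planar.
For [CdBr4]^2-: Summing ligand charges against the −2 overall charge gives an oxidation state of +2 for cadmium. Group 12 minus oxidation state 2 gives a d¹⁰ configuration. A d¹⁰ ion has no crystal-field stabilisation preference between square planar and tetrahedral, so four ligands adopt the sterically favoured tetrahedral geometry. → tetrahedral.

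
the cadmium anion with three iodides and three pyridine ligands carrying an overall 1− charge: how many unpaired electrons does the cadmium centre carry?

0 unpaired electrons

Ligand charges: each iodide is −1; pyridine is neutral. With an overall charge of −1 the cadmium centre must be in the +2 oxidation state.
Group 12 minus oxidation state 2 gives a d¹⁰ configuration.
In an octahedral field the d¹⁰ configuration is t₂g⁶e_g⁴, giving 0 unpaired electrons.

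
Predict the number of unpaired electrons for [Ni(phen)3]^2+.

2 unpaired electrons

1,10-phenanthroline is neutral; balancing the +2 overall charge requires Ni(II).
Nickel is a group-10 element; Ni(II) is therefore d⁸.
Counting donor atoms: 3×1,10-phenanthroline (bidentate) → 6 donors. Coordination number = 6.
In an octahedral field the d⁸ configuration is t₂g⁶e_g² (only one arrangement possible), giving 2 unpaired electrons.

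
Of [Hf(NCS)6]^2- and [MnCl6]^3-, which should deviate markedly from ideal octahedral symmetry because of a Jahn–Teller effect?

[Hf(NCS)6]^2-: Each isothiocyanate is −1; balancing the −2 overall charge requires Hf(IV). Hafnium is a group-4 element; Hf(IV) is therefore d⁰. The d⁰ configuration leaves the e_g set evenly filled (or empty) — no strong Jahn–Teller driving force.
[MnCl6]^3-: Summing ligand charges against the −3 overall charge gives an oxidation state of +3 for manganese. Mn sits in group 7, so the d-electron count is 7 − 3 = 4. Chloride is a weak-field ligand for a first-row metal, so the complex is high-spin. The t₂g³e_g¹ (high-spin) configuration has an unevenly filled e_g set; the Jahn–Teller theorem predicts a tetragonal distortion (typically axial elongation) to lift the degeneracy.

[MnCl6]^3-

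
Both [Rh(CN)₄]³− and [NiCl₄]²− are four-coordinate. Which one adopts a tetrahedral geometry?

[NiCl₄]²−

For [Rh(CN)₄]³−: Ligand charges: each cyanide is −1. With an overall charge of −3 the rhodium centre must be in the +1 oxidation state. Rhodium is a group-9 element; Rh(I) is therefore d⁸. A 4d d⁸ ion has a large crystal-field splitting; square planar leaves the high-energy d_{x²−y²} orbital empty and maximises CFSE. → square planar.
For [NiCl₄]²−: Ligand charges: each chloride is −1. With an overall charge of −2 the nickel centre must be in the +2 oxidation state. Ni sits in group 10, so the d-electron count is 10 − 2 = 8. Chloride is a weak-field ligand. With weak-field ligands the CFSE gain from square planar is small, so a 3d d⁸ ion takes the sterically preferred tetrahedral geometry. → tetrahedral.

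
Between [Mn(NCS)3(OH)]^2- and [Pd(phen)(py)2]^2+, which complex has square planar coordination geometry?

[Pd(phen)(py)2]^2+

For [Mn(NCS)3(OH)]^2-: Summing ligand charges against the −2 overall charge gives an oxidation state of +2 for manganese. Group 7 minus oxidation state 2 gives a d⁵ configuration. A high-spin d⁵ ion has zero CFSE in either geometry, so four ligands adopt the sterically favoured tetrahedral geometry. → tetrahedral.
For [Pd(phen)(py)2]^2+: 1,10-phenanthroline is neutral; pyridine is neutral; balancing the +2 overall charge requires Pd(II). Pd sits in group 10, so the d-electron count is 10 − 2 = 8. A 4d d⁸ ion has a large crystal-field splitting; square planar leaves the high-energy d_{x²−y²} orbital empty and maximises CFSE. → square planar.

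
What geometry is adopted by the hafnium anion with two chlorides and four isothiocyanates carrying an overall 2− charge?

octahedral

Each chloride is −1; each isothiocyanate is −1; balancing the −2 overall charge requires Hf(IV).
Hafnium is a group-4 element; Hf(IV) is therefore d⁰.
Coordination number: 6.
Six donors around a single metal centre give an octahedral coordination sphere.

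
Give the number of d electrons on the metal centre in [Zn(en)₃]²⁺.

d¹⁰

Ligand charges: ethylenediamine is neutral. With an overall charge of +2 the zinc centre must be in the +2 oxidation state.
Zn sits in group 12, so the d-electron count is 12 − 2 = 10.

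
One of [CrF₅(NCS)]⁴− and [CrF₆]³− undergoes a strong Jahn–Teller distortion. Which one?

[CrF₅(NCS)]⁴−: Each fluoride is −1; each isothiocyanate is −1; balancing the −4 overall charge requires Cr(II). Group 6 minus oxidation state 2 gives a d⁴ configuration. Fluoride and isothiocyanate are weak-field ligands for a first-row metal, so the complex is high-spin. The t₂g³e_g¹ (high-spin) configuration has an unevenly filled e_g set; the Jahn–Teller theorem predicts a tetragonal distortion (typically axial elongation) to lift the degeneracy.
[CrF₆]³−: Summing ligand charges against the −3 overall charge gives an oxidation state of +3 for chromium. Cr sits in group 6, so the d-electron count is 6 − 3 = 3. The d³ configuration leaves the e_g set evenly filled (or empty) — no strong Jahn–Teller driving force.

[CrF₅(NCS)]⁴−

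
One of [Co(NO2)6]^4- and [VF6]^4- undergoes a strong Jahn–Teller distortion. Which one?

[Co(NO2)6]^4-: Summing ligand charges against the −4 overall charge gives an oxidation state of +2 for cobalt. Co sits in group 9, so the d-electron count is 9 − 2 = 7. Nitro (N-bound nitrite) is a strong-field ligand (high in the spectrochemical series) for a first-row metal, so the complex is low-spin. The t₂g⁶e_g¹ (low-spin) configuration has an unevenly filled e_g set; the Jahn–Teller theorem predicts a tetragonal distortion (typically axial elongation) to lift the degeneracy.
[VF6]^4-: Ligand charges: each fluoride is −1. With an overall charge of −4 the vanadium centre must be in the +2 oxidation state. V sits in group 5, so the d-electron count is 5 − 2 = 3. The d³ configuration leaves the e_g set evenly filled (or empty) — no strong Jahn–Teller driving force.

[Co(NO2)6]^4-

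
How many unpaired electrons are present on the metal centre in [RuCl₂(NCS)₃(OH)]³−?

Summing ligand charges against the −3 overall charge gives an oxidation state of +3 for ruthenium.
Ru sits in group 8, so the d-electron count is 8 − 3 = 5.
The spin state decides the count: a 4d ion has a large Δₒ and is invariably low-spin.
An octahedral low-spin d⁵ ion is t₂g⁵e_g⁰, giving 1 unpaired electron.

1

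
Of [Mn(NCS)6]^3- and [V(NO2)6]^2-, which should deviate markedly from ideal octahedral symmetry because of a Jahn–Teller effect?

[Mn(NCS)6]^3-: Summing ligand charges against the −3 overall charge gives an oxidation state of +3 for manganese. Manganese is a group-7 element; Mn(III) is therefore d⁴. Isothiocyanate is a weak-field ligand for a first-row metal, so the complex is high-spin. The t₂g³e_g¹ (high-spin) configuration has an unevenly filled e_g set; the Jahn–Teller theorem predicts a tetragonal distortion (typically axial elongation) to lift the degeneracy.
[V(NO2)6]^2-: Ligand charges: each nitro (N-bound nitrite) is −1. With an overall charge of −2 the vanadium centre must be in the +4 oxidation state. Vanadium is a group-5 element; V(IV) is therefore d¹. The d¹ configuration leaves the e_g set evenly filled (or empty) — no strong Jahn–Teller driving force.

[Mn(NCS)6]^3-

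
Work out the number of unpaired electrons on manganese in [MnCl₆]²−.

Each chloride is −1; balancing the −2 overall charge requires Mn(IV).
Group 7 minus oxidation state 4 gives a d³ configuration.
In an octahedral field the d³ configuration is t₂g³e_g⁰ (only one arrangement possible), giving 3 unpaired electrons.

3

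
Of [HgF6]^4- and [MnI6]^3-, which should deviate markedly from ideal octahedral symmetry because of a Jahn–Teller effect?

[MnI6]^3-

[HgF6]^4-: Each fluoride is −1; balancing the −4 overall charge requires Hg(II). Mercury is a group-12 element; Hg(II) is therefore d¹⁰. The d¹⁰ configuration leaves the e_g set evenly filled (or empty) — no strong Jahn–Teller driving force.
[MnI6]^3-: Each iodide is −1; balancing the −3 overall charge requires Mn(III). Manganese is a group-7 element; Mn(III) is therefore d⁴. Iodide is a weak-field ligand for a first-row metal, so the complex is high-spin. The t₂g³e_g¹ (high-spin) configuration has an unevenly filled e_g set; the Jahn–Teller theorem predicts a tetragonal distortion (typically axial elongation) to lift the degeneracy.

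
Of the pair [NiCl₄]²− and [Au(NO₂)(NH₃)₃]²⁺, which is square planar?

[Au(NO₂)(NH₃)₃]²⁺

For [NiCl₄]²−: Ligand charges: each chloride is −1. With an overall charge of −2 the nickel centre must be in the +2 oxidation state. Ni sits in group 10, so the d-electron count is 10 − 2 = 8. Chloride is a weak-field ligand. With weak-field ligands the CFSE gain from square planar is small, so a 3d d⁸ ion takes the sterically preferred tetrahedral geometry. → tetrahedral.
For [Au(NO₂)(NH₃)₃]²⁺: Each nitro (N-bound nitrite) is −1; ammonia is neutral; balancing the +2 overall charge requires Au(III). Gold is a group-11 element; Au(III) is therefore d⁸. A 5d d⁸ ion has a large crystal-field splitting; square planar leaves the high-energy d_{x²−y²} orbital empty and maximises CFSE. → square planar.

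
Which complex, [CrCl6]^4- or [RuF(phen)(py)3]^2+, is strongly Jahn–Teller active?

[CrCl6]^4-: Ligand charges: each chloride is −1. With an overall charge of −4 the chromium centre must be in the +2 oxidation state. Cr sits in group 6, so the d-electron count is 6 − 2 = 4. Chloride is a weak-field ligand for a first-row metal, so the complex is high-spin. The t₂g³e_g¹ (high-spin) configuration has an unevenly filled e_g set; the Jahn–Teller theorem predicts a tetragonal distortion (typically axial elongation) to lift the degeneracy.
[RuF(phen)(py)3]^2+: Summing ligand charges against the +2 overall charge gives an oxidation state of +3 for ruthenium. Ru sits in group 8, so the d-electron count is 8 − 3 = 5. A 4d ion has a large Δₒ and is invariably low-spin. The d⁵ configuration leaves the e_g set evenly filled (or empty) — no strong Jahn–Teller driving force.

[CrCl6]^4-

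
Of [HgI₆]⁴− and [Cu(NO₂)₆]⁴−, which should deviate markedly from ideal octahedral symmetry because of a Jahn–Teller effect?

[HgI₆]⁴−: Each iodide is −1; balancing the −4 overall charge requires Hg(II). Mercury is a group-12 element; Hg(II) is therefore d¹⁰. The d¹⁰ configuration leaves the e_g set evenly filled (or empty) — no strong Jahn–Teller driving force.
[Cu(NO₂)₆]⁴−: Each nitro (N-bound nitrite) is −1; balancing the −4 overall charge requires Cu(II). Cu sits in group 11, so the d-electron count is 11 − 2 = 9. The t₂g⁶e_g³ configuration has an unevenly filled e_g set; the Jahn–Teller theorem predicts a tetragonal distortion (typically axial elongation) to lift the degeneracy.

[Cu(NO₂)₆]⁴−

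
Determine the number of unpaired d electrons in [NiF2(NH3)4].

2

Summing ligand charges against the 0 overall charge gives an oxidation state of +2 for nickel.
Nickel is a group-10 element; Ni(II) is therefore d⁸.
In an octahedral field the d⁸ configuration is t₂g⁶e_g² (only one arrangement possible), giving 2 unpaired electrons.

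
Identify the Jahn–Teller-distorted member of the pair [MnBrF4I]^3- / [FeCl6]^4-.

[MnBrF4I]^3-: Ligand charges: each bromide is −1; each fluoride is −1; each iodide is −1. With an overall charge of −3 the manganese centre must be in the +3 oxidation state. Group 7 minus oxidation state 3 gives a d⁴ configuration. Bromide, fluoride, and iodide are weak-field ligands for a first-row metal, so the complex is high-spin. The t₂g³e_g¹ (high-spin) configuration has an unevenly filled e_g set; the Jahn–Teller theorem predicts a tetragonal distortion (typically axial elongation) to lift the degeneracy.
[FeCl6]^4-: Ligand charges: each chloride is −1. With an overall charge of −4 the iron centre must be in the +2 oxidation state. Group 8 minus oxidation state 2 gives a d⁶ configuration. Chloride is a weak-field ligand for a first-row metal, so the complex is high-spin. The d⁶ configuration leaves the e_g set evenly filled (or empty) — no strong Jahn–Teller driving force.

[MnBrF4I]^3-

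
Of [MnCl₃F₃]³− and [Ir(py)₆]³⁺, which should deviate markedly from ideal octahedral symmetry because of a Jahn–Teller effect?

[MnCl₃F₃]³−

[MnCl₃F₃]³−: Ligand charges: each chloride is −1; each fluoride is −1. With an overall charge of −3 the manganese centre must be in the +3 oxidation state. Mn sits in group 7, so the d-electron count is 7 − 3 = 4. Chloride and fluoride are weak-field ligands for a first-row metal, so the complex is high-spin. The t₂g³e_g¹ (high-spin) configuration has an unevenly filled e_g set; the Jahn–Teller theorem predicts a tetragonal distortion (typically axial elongation) to lift the degeneracy.
[Ir(py)₆]³⁺: Ligand charges: pyridine is neutral. With an overall charge of +3 the iridium centre must be in the +3 oxidation state. Iridium is a group-9 element; Ir(III) is therefore d⁶. A 5d ion has a large Δₒ and is invariably low-spin. The d⁶ configuration leaves the e_g set evenly filled (or empty) — no strong Jahn–Teller driving force.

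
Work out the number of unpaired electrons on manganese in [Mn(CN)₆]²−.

Each cyanide is −1; balancing the −2 overall charge requires Mn(IV).
Group 7 minus oxidation state 4 gives a d³ configuration.
In an octahedral field the d³ configuration is t₂g³e_g⁰ (only one arrangement possible), giving 3 unpaired electrons.

3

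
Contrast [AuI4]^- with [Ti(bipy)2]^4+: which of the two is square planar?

[AuI4]^-

For [AuI4]^-: Ligand charges: each iodide is −1. With an overall charge of −1 the gold centre must be in the +3 oxidation state. Au sits in group 11, so the d-electron count is 11 − 3 = 8. A 5d d⁸ ion has a large crystal-field splitting; square planar leaves the high-energy d_{x²−y²} orbital empty and maximises CFSE. → square planar.
For [Ti(bipy)2]^4+: 2,2′-bipyridine is neutral; balancing the +4 overall charge requires Ti(IV). Group 4 minus oxidation state 4 gives a d⁰ configuration. A d⁰ ion has no crystal-field stabilisation preference between square planar and tetrahedral, so four ligands adopt the sterically favoured tetrahedral geometry. → tetrahedral.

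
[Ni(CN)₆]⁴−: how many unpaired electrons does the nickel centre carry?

Summing ligand charges against the −4 overall charge gives an oxidation state of +2 for nickel.
Group 10 minus oxidation state 2 gives a d⁸ configuration.
In an octahedral field the d⁸ configuration is t₂g⁶e_g² (only one arrangement possible), giving 2 unpaired electrons.

2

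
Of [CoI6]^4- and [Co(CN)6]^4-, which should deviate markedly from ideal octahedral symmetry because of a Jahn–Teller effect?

[CoI6]^4-: Each iodide is −1; balancing the −4 overall charge requires Co(II). Cobalt is a group-9 element; Co(II) is therefore d⁷. Iodide is a weak-field ligand for a first-row metal, so the complex is high-spin. The d⁷ configuration leaves the e_g set evenly filled (or empty) — no strong Jahn–Teller driving force.
[Co(CN)6]^4-: Ligand charges: each cyanide is −1. With an overall charge of −4 the cobalt centre must be in the +2 oxidation state. Co sits in group 9, so the d-electron count is 9 − 2 = 7. Cyanide is a strong-field ligand (high in the spectrochemical series) for a first-row metal, so the complex is low-spin. The t₂g⁶e_g¹ (low-spin) configuration has an unevenly filled e_g set; the Jahn–Teller theorem predicts a tetragonal distortion (typically axial elongation) to lift the degeneracy.

[Co(CN)6]^4-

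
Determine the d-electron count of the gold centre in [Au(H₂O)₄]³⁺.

Ligand charges: water is neutral. With an overall charge of +3 the gold centre must be in the +3 oxidation state.
Au sits in group 11, so the d-electron count is 11 − 3 = 8.

d⁸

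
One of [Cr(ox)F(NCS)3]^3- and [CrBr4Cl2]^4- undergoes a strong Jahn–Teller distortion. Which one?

[CrBr4Cl2]^4-

[Cr(ox)F(NCS)3]^3-: Ligand charges: each oxalate is −2; each fluoride is −1; each isothiocyanate is −1. With an overall charge of −3 the chromium centre must be in the +3 oxidation state. Chromium is a group-6 element; Cr(III) is therefore d³. The d³ configuration leaves the e_g set evenly filled (or empty) — no strong Jahn–Teller driving force.
[CrBr4Cl2]^4-: Each bromide is −1; each chloride is −1; balancing the −4 overall charge requires Cr(II). Chromium is a group-6 element; Cr(II) is therefore d⁴. Bromide and chloride are weak-field ligands for a first-row metal, so the complex is high-spin. The t₂g³e_g¹ (high-spin) configuration has an unevenly filled e_g set; the Jahn–Teller theorem predicts a tetragonal distortion (typically axial elongation) to lift the degeneracy.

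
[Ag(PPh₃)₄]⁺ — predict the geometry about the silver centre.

Ligand charges: triphenylphosphine is neutral. With an overall charge of +1 the silver centre must be in the +1 oxidation state.
Group 11 minus oxidation state 1 gives a d¹⁰ configuration.
With 4 monodentate ligands the coordination number is 4.
A d¹⁰ ion has no crystal-field stabilisation preference between square planar and tetrahedral, so four ligands adopt the sterically favoured tetrahedral geometry.

tetrahedral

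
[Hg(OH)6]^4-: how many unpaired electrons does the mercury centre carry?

0 unpaired electrons

Summing ligand charges against the −4 overall charge gives an oxidation state of +2 for mercury.
Group 12 minus oxidation state 2 gives a d¹⁰ configuration.
In an octahedral field the d¹⁰ configuration is t₂g⁶e_g⁴, giving 0 unpaired electrons.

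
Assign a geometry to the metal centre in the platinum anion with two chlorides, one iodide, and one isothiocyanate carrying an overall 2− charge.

Ligand charges: each chloride is −1; each iodide is −1; each isothiocyanate is −1. With an overall charge of −2 the platinum centre must be in the +2 oxidation state.
Pt sits in group 10, so the d-electron count is 10 − 2 = 8.
With 4 monodentate ligands the coordination number is 4.
A 5d d⁸ ion has a large crystal-field splitting; square planar leaves the high-energy d_{x²−y²} orbital empty and maximises CFSE.

square planar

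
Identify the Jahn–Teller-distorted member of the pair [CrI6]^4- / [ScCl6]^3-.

[CrI6]^4-: Each iodide is −1; balancing the −4 overall charge requires Cr(II). Cr sits in group 6, so the d-electron count is 6 − 2 = 4. Iodide is a weak-field ligand for a first-row metal, so the complex is high-spin. The t₂g³e_g¹ (high-spin) configuration has an unevenly filled e_g set; the Jahn–Teller theorem predicts a tetragonal distortion (typically axial elongation) to lift the degeneracy.
[ScCl6]^3-: Ligand charges: each chloride is −1. With an overall charge of −3 the scandium centre must be in the +3 oxidation state. Sc sits in group 3, so the d-electron count is 3 − 3 = 0. The d⁰ configuration leaves the e_g set evenly filled (or empty) — no strong Jahn–Teller driving force.

[CrI6]^4-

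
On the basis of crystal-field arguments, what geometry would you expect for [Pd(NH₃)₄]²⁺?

Ligand charges: ammonia is neutral. With an overall charge of +2 the palladium centre must be in the +2 oxidation state.
Palladium is a group-10 element; Pd(II) is therefore d⁸.
With 4 monodentate ligands the coordination number is 4.
A 4d d⁸ ion has a large crystal-field splitting; square planar leaves the high-energy d_{x²−y²} orbital empty and maximises CFSE.

square planar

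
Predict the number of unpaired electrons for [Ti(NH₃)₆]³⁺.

1

Ammonia is neutral; balancing the +3 overall charge requires Ti(III).
Group 4 minus oxidation state 3 gives a d¹ configuration.
In an octahedral field the d¹ configuration is t₂g¹e_g⁰ (only one arrangement possible), giving 1 unpaired electron.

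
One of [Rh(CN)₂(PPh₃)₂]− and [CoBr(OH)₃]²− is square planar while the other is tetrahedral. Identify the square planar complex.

For [Rh(CN)₂(PPh₃)₂]−: Each cyanide is −1; triphenylphosphine is neutral; balancing the −1 overall charge requires Rh(I). Rh sits in group 9, so the d-electron count is 9 − 1 = 8. A 4d d⁸ ion has a large crystal-field splitting; square planar leaves the high-energy d_{x²−y²} orbital empty and maximises CFSE. → square planar.
For [CoBr(OH)₃]²−: Ligand charges: each bromide is −1; each hydroxide is −1. With an overall charge of −2 the cobalt centre must be in the +2 oxidation state. Cobalt is a group-9 element; Co(II) is therefore d⁷. For a high-spin 3d d⁷ ion with weak-field ligands the small Δₜ gives little square-planar CFSE advantage, so four ligands adopt the sterically favoured tetrahedral geometry. → tetrahedral.

[Rh(CN)₂(PPh₃)₂]−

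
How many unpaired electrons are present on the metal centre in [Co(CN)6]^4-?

Each cyanide is −1; balancing the −4 overall charge requires Co(II).
Co sits in group 9, so the d-electron count is 9 − 2 = 7.
The spin state decides the count: Cyanide is a strong-field ligand (high in the spectrochemical series) for a first-row metal, so the complex is low-spin.
An octahedral low-spin d⁷ ion is t₂g⁶e_g¹, giving 1 unpaired electron.

1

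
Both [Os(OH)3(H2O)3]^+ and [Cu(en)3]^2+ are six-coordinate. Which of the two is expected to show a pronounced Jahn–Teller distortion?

[Os(OH)3(H2O)3]^+: Ligand charges: each hydroxide is −1; water is neutral. With an overall charge of +1 the osmium centre must be in the +4 oxidation state. Osmium is a group-8 element; Os(IV) is therefore d⁴. A 5d ion has a large Δₒ and is invariably low-spin. The d⁴ configuration leaves the e_g set evenly filled (or empty) — no strong Jahn–Teller driving force.
[Cu(en)3]^2+: Summing ligand charges against the +2 overall charge gives an oxidation state of +2 for copper. Group 11 minus oxidation state 2 gives a d⁹ configuration. The t₂g⁶e_g³ configuration has an unevenly filled e_g set; the Jahn–Teller theorem predicts a tetragonal distortion (typically axial elongation) to lift the degeneracy.

[Cu(en)3]^2+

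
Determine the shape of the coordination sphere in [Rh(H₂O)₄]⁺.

square planar

Water is neutral; balancing the +1 overall charge requires Rh(I).
Rhodium is a group-9 element; Rh(I) is therefore d⁸.
With 4 monodentate ligands the coordination number is 4.
A 4d d⁸ ion has a large crystal-field splitting; square planar leaves the high-energy d_{x²−y²} orbital empty and maximises CFSE.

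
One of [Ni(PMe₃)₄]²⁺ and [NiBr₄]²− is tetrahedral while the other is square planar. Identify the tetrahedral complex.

For [Ni(PMe₃)₄]²⁺: Trimethylphosphine is neutral; balancing the +2 overall charge requires Ni(II). Ni sits in group 10, so the d-electron count is 10 − 2 = 8. Trimethylphosphine is a strong-field ligand (high in the spectrochemical series). A 3d d⁸ ion with strong-field ligands gains enough CFSE to favour square planar over tetrahedral. → square planar.
For [NiBr₄]²−: Summing ligand charges against the −2 overall charge gives an oxidation state of +2 for nickel. Ni sits in group 10, so the d-electron count is 10 − 2 = 8. Bromide is a weak-field ligand. With weak-field ligands the CFSE gain from square planar is small, so a 3d d⁸ ion takes the sterically preferred tetrahedral geometry. → tetrahedral.

[NiBr₄]²−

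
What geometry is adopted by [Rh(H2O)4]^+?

square planar

Water is neutral; balancing the +1 overall charge requires Rh(I).
Group 9 minus oxidation state 1 gives a d⁸ configuration.
Coordination number: 4.
A 4d d⁸ ion has a large crystal-field splitting; square planar leaves the high-energy d_{x²−y²} orbital empty and maximises CFSE.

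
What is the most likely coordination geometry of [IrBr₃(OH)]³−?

Each bromide is −1; each hydroxide is −1; balancing the −3 overall charge requires Ir(I).
Iridium is a group-9 element; Ir(I) is therefore d⁸.
Coordination number: 4.
A 5d d⁸ ion has a large crystal-field splitting; square planar leaves the high-energy d_{x²−y²} orbital empty and maximises CFSE.

square planar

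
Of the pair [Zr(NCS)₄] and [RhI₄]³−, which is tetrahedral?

For [Zr(NCS)₄]: Summing ligand charges against the 0 overall charge gives an oxidation state of +4 for zirconium. Zr sits in group 4, so the d-electron count is 4 − 4 = 0. A d⁰ ion has no crystal-field stabilisation preference between square planar and tetrahedral, so four ligands adopt the sterically favoured tetrahedral geometry. → tetrahedral.
For [RhI₄]³−: Each iodide is −1; balancing the −3 overall charge requires Rh(I). Group 9 minus oxidation state 1 gives a d⁸ configuration. A 4d d⁸ ion has a large crystal-field splitting; square planar leaves the high-energy d_{x²−y²} orbital empty and maximises CFSE. → square planar.

[Zr(NCS)₄]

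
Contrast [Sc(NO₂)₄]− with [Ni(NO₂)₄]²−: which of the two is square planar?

For [Sc(NO₂)₄]−: Ligand charges: each nitro (N-bound nitrite) is −1. With an overall charge of −1 the scandium centre must be in the +3 oxidation state. Sc sits in group 3, so the d-electron count is 3 − 3 = 0. A d⁰ ion has no crystal-field stabilisation preference between square planar and tetrahedral, so four ligands adopt the sterically favoured tetrahedral geometry. → tetrahedral.
For [Ni(NO₂)₄]²−: Each nitro (N-bound nitrite) is −1; balancing the −2 overall charge requires Ni(II). Nickel is a group-10 element; Ni(II) is therefore d⁸. Nitro (N-bound nitrite) is a strong-field ligand (high in the spectrochemical series). A 3d d⁸ ion with strong-field ligands gains enough CFSE to favour square planar over tetrahedral. → square planar.

[Ni(NO₂)₄]²−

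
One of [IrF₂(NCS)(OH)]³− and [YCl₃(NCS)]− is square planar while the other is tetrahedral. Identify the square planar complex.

For [IrF₂(NCS)(OH)]³−: Each fluoride is −1; each isothiocyanate is −1; each hydroxide is −1; balancing the −3 overall charge requires Ir(I). Group 9 minus oxidation state 1 gives a d⁸ configuration. A 5d d⁸ ion has a large crystal-field splitting; square planar leaves the high-energy d_{x²−y²} orbital empty and maximises CFSE. → square planar.
For [YCl₃(NCS)]−: Summing ligand charges against the −1 overall charge gives an oxidation state of +3 for yttrium. Y sits in group 3, so the d-electron count is 3 − 3 = 0. A d⁰ ion has no crystal-field stabilisation preference between square planar and tetrahedral, so four ligands adopt the sterically favoured tetrahedral geometry. → tetrahedral.

[IrF₂(NCS)(OH)]³−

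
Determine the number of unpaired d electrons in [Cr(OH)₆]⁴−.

Each hydroxide is −1; balancing the −4 overall charge requires Cr(II).
Chromium is a group-6 element; Cr(II) is therefore d⁴.
The spin state decides the count: Hydroxide is a weak-field ligand for a first-row metal, so the complex is high-spin.
An octahedral high-spin d⁴ ion is t₂g³e_g¹, giving 4 unpaired electrons.

4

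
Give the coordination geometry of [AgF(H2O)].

linear

Summing ligand charges against the 0 overall charge gives an oxidation state of +1 for silver.
Group 11 minus oxidation state 1 gives a d¹⁰ configuration.
Coordination number: 2.
A d¹⁰ ion with only two ligands adopts a linear arrangement (sp hybridisation; no CFSE preference).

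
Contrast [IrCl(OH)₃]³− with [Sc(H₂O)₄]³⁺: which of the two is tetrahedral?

For [IrCl(OH)₃]³−: Ligand charges: each chloride is −1; each hydroxide is −1. With an overall charge of −3 the iridium centre must be in the +1 oxidation state. Ir sits in group 9, so the d-electron count is 9 − 1 = 8. A 5d d⁸ ion has a large crystal-field splitting; square planar leaves the high-energy d_{x²−y²} orbital empty and maximises CFSE. → square planar.
For [Sc(H₂O)₄]³⁺: Summing ligand charges against the +3 overall charge gives an oxidation state of +3 for scandium. Scandium is a group-3 element; Sc(III) is therefore d⁰. A d⁰ ion has no crystal-field stabilisation preference between square planar and tetrahedral, so four ligands adopt the sterically favoured tetrahedral geometry. → tetrahedral.

[Sc(H₂O)₄]³⁺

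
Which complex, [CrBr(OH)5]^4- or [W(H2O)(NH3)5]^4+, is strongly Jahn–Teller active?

[CrBr(OH)5]^4-

[CrBr(OH)5]^4-: Summing ligand charges against the −4 overall charge gives an oxidation state of +2 for chromium. Group 6 minus oxidation state 2 gives a d⁴ configuration. Bromide and hydroxide are weak-field ligands for a first-row metal, so the complex is high-spin. The t₂g³e_g¹ (high-spin) configuration has an unevenly filled e_g set; the Jahn–Teller theorem predicts a tetragonal distortion (typically axial elongation) to lift the degeneracy.
[W(H2O)(NH3)5]^4+: Ligand charges: water is neutral; ammonia is neutral. With an overall charge of +4 the tungsten centre must be in the +4 oxidation state. Tungsten is a group-6 element; W(IV) is therefore d². The d² configuration leaves the e_g set evenly filled (or empty) — no strong Jahn–Teller driving force.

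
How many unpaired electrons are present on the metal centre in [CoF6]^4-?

Each fluoride is −1; balancing the −4 overall charge requires Co(II).
Cobalt is a group-9 element; Co(II) is therefore d⁷.
The spin state decides the count: Fluoride is a weak-field ligand for a first-row metal, so the complex is high-spin.
An octahedral high-spin d⁷ ion is t₂g⁵e_g², giving 3 unpaired electrons.

3 unpaired electrons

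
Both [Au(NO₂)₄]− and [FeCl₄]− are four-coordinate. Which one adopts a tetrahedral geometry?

[FeCl₄]−

For [Au(NO₂)₄]−: Ligand charges: each nitro (N-bound nitrite) is −1. With an overall charge of −1 the gold centre must be in the +3 oxidation state. Au sits in group 11, so the d-electron count is 11 − 3 = 8. A 5d d⁸ ion has a large crystal-field splitting; square planar leaves the high-energy d_{x²−y²} orbital empty and maximises CFSE. → square planar.
For [FeCl₄]−: Summing ligand charges against the −1 overall charge gives an oxidation state of +3 for iron. Group 8 minus oxidation state 3 gives a d⁵ configuration. A high-spin d⁵ ion has zero CFSE in either geometry, so four ligands adopt the sterically favoured tetrahedral geometry. → tetrahedral.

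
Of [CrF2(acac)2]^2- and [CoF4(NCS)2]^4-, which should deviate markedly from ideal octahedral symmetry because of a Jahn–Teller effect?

[CrF2(acac)2]^2-: Summing ligand charges against the −2 overall charge gives an oxidation state of +2 for chromium. Group 6 minus oxidation state 2 gives a d⁴ configuration. Acetylacetonate and fluoride are weak-field ligands for a first-row metal, so the complex is high-spin. The t₂g³e_g¹ (high-spin) configuration has an unevenly filled e_g set; the Jahn–Teller theorem predicts a tetragonal distortion (typically axial elongation) to lift the degeneracy.
[CoF4(NCS)2]^4-: Summing ligand charges against the −4 overall charge gives an oxidation state of +2 for cobalt. Co sits in group 9, so the d-electron count is 9 − 2 = 7. Fluoride and isothiocyanate are weak-field ligands for a first-row metal, so the complex is high-spin. The d⁷ configuration leaves the e_g set evenly filled (or empty) — no strong Jahn–Teller driving force.

[CrF2(acac)2]^2-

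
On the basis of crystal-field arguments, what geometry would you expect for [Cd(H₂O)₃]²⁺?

Ligand charges: water is neutral. With an overall charge of +2 the cadmium centre must be in the +2 oxidation state.
Cadmium is a group-12 element; Cd(II) is therefore d¹⁰.
Coordination number: 3.
Three ligands around a d¹⁰ centre minimise repulsion in a trigonal-planar arrangement.

trigonal planar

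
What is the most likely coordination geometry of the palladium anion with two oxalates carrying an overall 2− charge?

square planar

Summing ligand charges against the −2 overall charge gives an oxidation state of +2 for palladium.
Palladium is a group-10 element; Pd(II) is therefore d⁸.
Counting donor atoms: 2×oxalate (bidentate) → 4 donors. Coordination number = 4.
A 4d d⁸ ion has a large crystal-field splitting; square planar leaves the high-energy d_{x²−y²} orbital empty and maximises CFSE.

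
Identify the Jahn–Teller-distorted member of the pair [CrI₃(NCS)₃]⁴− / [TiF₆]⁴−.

[CrI₃(NCS)₃]⁴−

[CrI₃(NCS)₃]⁴−: Summing ligand charges against the −4 overall charge gives an oxidation state of +2 for chromium. Cr sits in group 6, so the d-electron count is 6 − 2 = 4. Iodide and isothiocyanate are weak-field ligands for a first-row metal, so the complex is high-spin. The t₂g³e_g¹ (high-spin) configuration has an unevenly filled e_g set; the Jahn–Teller theorem predicts a tetragonal distortion (typically axial elongation) to lift the degeneracy.
[TiF₆]⁴−: Each fluoride is −1; balancing the −4 overall charge requires Ti(II). Titanium is a group-4 element; Ti(II) is therefore d². The d² configuration leaves the e_g set evenly filled (or empty) — no strong Jahn–Teller driving force.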